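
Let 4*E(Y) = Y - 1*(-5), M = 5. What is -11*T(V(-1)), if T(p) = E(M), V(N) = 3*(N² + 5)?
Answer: -55/2 ≈ -27.500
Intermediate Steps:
E(Y) = 5/4 + Y/4 (E(Y) = (Y - 1*(-5))/4 = (Y + 5)/4 = (5 + Y)/4 = 5/4 + Y/4)
V(N) = 15 + 3*N² (V(N) = 3*(5 + N²) = 15 + 3*N²)
T(p) = 5/2 (T(p) = 5/4 + (¼)*5 = 5/4 + 5/4 = 5/2)
-11*T(V(-1)) = -11*5/2 = -55/2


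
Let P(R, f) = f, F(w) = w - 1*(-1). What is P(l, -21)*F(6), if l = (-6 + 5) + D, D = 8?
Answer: -147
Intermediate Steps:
F(w) = 1 + w (F(w) = w + 1 = 1 + w)
l = 7 (l = (-6 + 5) + 8 = -1 + 8 = 7)
P(l, -21)*F(6) = -21*(1 + 6) = -21*7 = -147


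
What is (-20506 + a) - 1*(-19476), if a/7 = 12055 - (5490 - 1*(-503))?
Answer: 41404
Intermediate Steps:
a = 42434 (a = 7*(12055 - (5490 - 1*(-503))) = 7*(12055 - (5490 + 503)) = 7*(12055 - 1*5993) = 7*(12055 - 5993) = 7*6062 = 42434)
(-20506 + a) - 1*(-19476) = (-20506 + 42434) - 1*(-19476) = 21928 + 19476 = 41404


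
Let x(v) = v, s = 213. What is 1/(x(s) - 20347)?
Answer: -1/20134 ≈ -4.9667e-5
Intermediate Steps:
1/(x(s) - 20347) = 1/(213 - 20347) = 1/(-20134) = -1/20134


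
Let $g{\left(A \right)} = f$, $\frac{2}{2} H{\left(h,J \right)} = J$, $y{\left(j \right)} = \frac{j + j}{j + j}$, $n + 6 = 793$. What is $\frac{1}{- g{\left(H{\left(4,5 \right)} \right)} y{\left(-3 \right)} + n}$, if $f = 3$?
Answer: $\frac{1}{784} \approx 0.0012755$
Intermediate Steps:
$n = 787$ ($n = -6 + 793 = 787$)
$y{\left(j \right)} = 1$ ($y{\left(j \right)} = \frac{2 j}{2 j} = 2 j \frac{1}{2 j} = 1$)
$H{\left(h,J \right)} = J$
$g{\left(A \right)} = 3$
$\frac{1}{- g{\left(H{\left(4,5 \right)} \right)} y{\left(-3 \right)} + n} = \frac{1}{\left(-1\right) 3 \cdot 1 + 787} = \frac{1}{\left(-3\right) 1 + 787} = \frac{1}{-3 + 787} = \frac{1}{784}$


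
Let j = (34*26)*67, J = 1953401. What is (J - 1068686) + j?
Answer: 943943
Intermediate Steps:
j = 59228 (j = 884*67 = 59228)
(J - 1068686) + j = (1953401 - 1068686) + 59228 = 884715 + 59228 = 943943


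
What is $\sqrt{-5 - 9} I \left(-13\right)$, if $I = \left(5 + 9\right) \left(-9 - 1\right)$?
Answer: $1820 i \sqrt{14} \approx 6809.8 i$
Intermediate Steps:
$I = -140$ ($I = 14 \left(-10\right) = -140$)
$\sqrt{-5 - 9} I \left(-13\right) = \sqrt{-5 - 9} \left(-140\right) \left(-13\right) = \sqrt{-14} \left(-140\right) \left(-13\right) = i \sqrt{14} \left(-140\right) \left(-13\right) = - 140 i \sqrt{14} \left(-13\right) = 1820 i \sqrt{14}$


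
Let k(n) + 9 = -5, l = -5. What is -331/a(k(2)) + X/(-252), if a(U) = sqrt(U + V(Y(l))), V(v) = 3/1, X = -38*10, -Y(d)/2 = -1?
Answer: 95/63 + 331*I*sqrt(11)/11 ≈ 1.5079 + 99.8*I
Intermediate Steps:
Y(d) = 2 (Y(d) = -2*(-1) = 2)
X = -380
k(n) = -14 (k(n) = -9 - 5 = -14)
V(v) = 3 (V(v) = 3*1 = 3)
a(U) = sqrt(3 + U) (a(U) = sqrt(U + 3) = sqrt(3 + U))
-331/a(k(2)) + X/(-252) = -331/sqrt(3 - 14) - 380/(-252) = -331*(-I*sqrt(11)/11) - 380*(-1/252) = -331*(-I*sqrt(11)/11) + 95/63 = -(-331)*I*sqrt(11)/11 + 95/63 = 331*I*sqrt(11)/11 + 95/63 = 95/63 + 331*I*sqrt(11)/11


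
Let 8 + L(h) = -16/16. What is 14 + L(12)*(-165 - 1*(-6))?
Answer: 1445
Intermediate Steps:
L(h) = -9 (L(h) = -8 - 16/16 = -8 - 16*1/16 = -8 - 1 = -9)
14 + L(12)*(-165 - 1*(-6)) = 14 - 9*(-165 - 1*(-6)) = 14 - 9*(-165 + 6) = 14 - 9*(-159) = 14 + 1431 = 1445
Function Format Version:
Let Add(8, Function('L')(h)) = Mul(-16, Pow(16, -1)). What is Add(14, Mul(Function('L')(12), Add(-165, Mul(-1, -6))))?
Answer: 1445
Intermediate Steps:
Function('L')(h) = -9 (Function('L')(h) = Add(-8, Mul(-16, Pow(16, -1))) = Add(-8, Mul(-16, Rational(1, 16))) = Add(-8, -1) = -9)
Add(14, Mul(Function('L')(12), Add(-165, Mul(-1, -6)))) = Add(14, Mul(-9, Add(-165, Mul(-1, -6)))) = Add(14, Mul(-9, Add(-165, 6))) = Add(14, Mul(-9, -159)) = Add(14, 1431) = 1445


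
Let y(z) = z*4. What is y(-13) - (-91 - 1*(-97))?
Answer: -58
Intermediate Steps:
y(z) = 4*z
y(-13) - (-91 - 1*(-97)) = 4*(-13) - (-91 - 1*(-97)) = -52 - (-91 + 97) = -52 - 1*6 = -52 - 6 = -58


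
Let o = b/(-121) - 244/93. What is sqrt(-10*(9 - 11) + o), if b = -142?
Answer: sqrt(19413006)/1023 ≈ 4.3070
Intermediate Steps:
o = -16318/11253 (o = -142/(-121) - 244/93 = -142*(-1/121) - 244*1/93 = 142/121 - 244/93 = -16318/11253 ≈ -1.4501)
sqrt(-10*(9 - 11) + o) = sqrt(-10*(9 - 11) - 16318/11253) = sqrt(-10*(-2) - 16318/11253) = sqrt(20 - 16318/11253) = sqrt(208742/11253) = sqrt(19413006)/1023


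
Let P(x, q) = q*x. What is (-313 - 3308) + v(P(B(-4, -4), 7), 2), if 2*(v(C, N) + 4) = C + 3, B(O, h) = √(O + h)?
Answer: -7247/2 + 7*I*√2 ≈ -3623.5 + 9.8995*I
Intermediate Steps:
v(C, N) = -5/2 + C/2 (v(C, N) = -4 + (C + 3)/2 = -4 + (3 + C)/2 = -4 + (3/2 + C/2) = -5/2 + C/2)
(-313 - 3308) + v(P(B(-4, -4), 7), 2) = (-313 - 3308) + (-5/2 + (7*√(-4 - 4))/2) = -3621 + (-5/2 + (7*√(-8))/2) = -3621 + (-5/2 + (7*(2*I*√2))/2) = -3621 + (-5/2 + (14*I*√2)/2) = -3621 + (-5/2 + 7*I*√2) = -7247/2 + 7*I*√2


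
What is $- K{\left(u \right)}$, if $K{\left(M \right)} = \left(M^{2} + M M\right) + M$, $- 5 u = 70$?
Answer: $-378$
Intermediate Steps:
$u = -14$ ($u = \left(- \frac{1}{5}\right) 70 = -14$)
$K{\left(M \right)} = M + 2 M^{2}$ ($K{\left(M \right)} = \left(M^{2} + M^{2}\right) + M = 2 M^{2} + M = M + 2 M^{2}$)
$- K{\left(u \right)} = - \left(-14\right) \left(1 + 2 \left(-14\right)\right) = - \left(-14\right) \left(1 - 28\right) = - \left(-14\right) \left(-27\right) = \left(-1\right) 378 = -378$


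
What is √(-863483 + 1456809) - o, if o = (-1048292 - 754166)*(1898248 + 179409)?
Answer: 3744889480906 + √593326 ≈ 3.7449e+12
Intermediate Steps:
o = -3744889480906 (o = -1802458*2077657 = -3744889480906)
√(-863483 + 1456809) - o = √(-863483 + 1456809) - 1*(-3744889480906) = √593326 + 3744889480906 = 3744889480906 + √593326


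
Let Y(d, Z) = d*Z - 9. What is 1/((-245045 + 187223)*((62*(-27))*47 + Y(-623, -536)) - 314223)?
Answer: -1/14758859325 ≈ -6.7756e-11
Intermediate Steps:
Y(d, Z) = -9 + Z*d (Y(d, Z) = Z*d - 9 = -9 + Z*d)
1/((-245045 + 187223)*((62*(-27))*47 + Y(-623, -536)) - 314223) = 1/((-245045 + 187223)*((62*(-27))*47 + (-9 - 536*(-623))) - 314223) = 1/(-57822*(-1674*47 + (-9 + 333928)) - 314223) = 1/(-57822*(-78678 + 333919) - 314223) = 1/(-57822*255241 - 314223) = 1/(-14758545102 - 314223) = 1/(-14758859325) = -1/14758859325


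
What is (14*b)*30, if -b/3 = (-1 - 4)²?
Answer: -31500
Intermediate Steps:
b = -75 (b = -3*(-1 - 4)² = -3*(-5)² = -3*25 = -75)
(14*b)*30 = (14*(-75))*30 = -1050*30 = -31500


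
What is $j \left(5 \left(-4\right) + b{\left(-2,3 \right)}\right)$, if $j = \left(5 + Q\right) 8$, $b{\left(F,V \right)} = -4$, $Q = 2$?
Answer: $-1344$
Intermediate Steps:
$j = 56$ ($j = \left(5 + 2\right) 8 = 7 \cdot 8 = 56$)
$j \left(5 \left(-4\right) + b{\left(-2,3 \right)}\right) = 56 \left(5 \left(-4\right) - 4\right) = 56 \left(-20 - 4\right) = 56 \left(-24\right) = -1344$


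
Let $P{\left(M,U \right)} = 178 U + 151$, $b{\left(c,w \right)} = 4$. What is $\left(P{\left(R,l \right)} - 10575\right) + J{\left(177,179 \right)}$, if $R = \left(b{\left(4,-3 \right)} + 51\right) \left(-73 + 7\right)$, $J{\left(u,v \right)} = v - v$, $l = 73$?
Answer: $2570$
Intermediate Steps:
$J{\left(u,v \right)} = 0$
$R = -3630$ ($R = \left(4 + 51\right) \left(-73 + 7\right) = 55 \left(-66\right) = -3630$)
$P{\left(M,U \right)} = 151 + 178 U$
$\left(P{\left(R,l \right)} - 10575\right) + J{\left(177,179 \right)} = \left(\left(151 + 178 \cdot 73\right) - 10575\right) + 0 = \left(\left(151 + 12994\right) - 10575\right) + 0 = \left(13145 - 10575\right) + 0 = 2570 + 0 = 2570$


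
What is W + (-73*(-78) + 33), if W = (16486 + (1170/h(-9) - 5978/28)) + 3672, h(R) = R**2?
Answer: 462347/18 ≈ 25686.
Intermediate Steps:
W = 359261/18 (W = (16486 + (1170/((-9)**2) - 5978/28)) + 3672 = (16486 + (1170/81 - 5978*1/28)) + 3672 = (16486 + (1170*(1/81) - 427/2)) + 3672 = (16486 + (130/9 - 427/2)) + 3672 = (16486 - 3583/18) + 3672 = 293165/18 + 3672 = 359261/18 ≈ 19959.)
W + (-73*(-78) + 33) = 359261/18 + (-73*(-78) + 33) = 359261/18 + (5694 + 33) = 359261/18 + 5727 = 462347/18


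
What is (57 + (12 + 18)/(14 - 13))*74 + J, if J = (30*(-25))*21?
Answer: -9312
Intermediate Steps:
J = -15750 (J = -750*21 = -15750)
(57 + (12 + 18)/(14 - 13))*74 + J = (57 + (12 + 18)/(14 - 13))*74 - 15750 = (57 + 30/1)*74 - 15750 = (57 + 30*1)*74 - 15750 = (57 + 30)*74 - 15750 = 87*74 - 15750 = 6438 - 15750 = -9312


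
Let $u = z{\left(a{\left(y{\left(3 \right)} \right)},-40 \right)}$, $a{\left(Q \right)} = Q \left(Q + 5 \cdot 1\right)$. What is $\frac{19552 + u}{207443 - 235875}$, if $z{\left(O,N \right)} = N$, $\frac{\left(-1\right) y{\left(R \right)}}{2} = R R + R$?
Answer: $- \frac{2439}{3554} \approx -0.68627$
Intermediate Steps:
$y{\left(R \right)} = - 2 R - 2 R^{2}$ ($y{\left(R \right)} = - 2 \left(R R + R\right) = - 2 \left(R^{2} + R\right) = - 2 \left(R + R^{2}\right) = - 2 R - 2 R^{2}$)
$a{\left(Q \right)} = Q \left(5 + Q\right)$ ($a{\left(Q \right)} = Q \left(Q + 5\right) = Q \left(5 + Q\right)$)
$u = -40$
$\frac{19552 + u}{207443 - 235875} = \frac{19552 - 40}{207443 - 235875} = \frac{19512}{-28432} = 19512 \left(- \frac{1}{28432}\right) = - \frac{2439}{3554}$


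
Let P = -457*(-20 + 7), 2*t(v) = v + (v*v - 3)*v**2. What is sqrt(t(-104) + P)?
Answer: sqrt(58482593) ≈ 7647.4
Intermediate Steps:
t(v) = v/2 + v**2*(-3 + v**2)/2 (t(v) = (v + (v*v - 3)*v**2)/2 = (v + (v**2 - 3)*v**2)/2 = (v + (-3 + v**2)*v**2)/2 = (v + v**2*(-3 + v**2))/2 = v/2 + v**2*(-3 + v**2)/2)
P = 5941 (P = -457*(-13) = 5941)
sqrt(t(-104) + P) = sqrt((1/2)*(-104)*(1 + (-104)**3 - 3*(-104)) + 5941) = sqrt((1/2)*(-104)*(1 - 1124864 + 312) + 5941) = sqrt((1/2)*(-104)*(-1124551) + 5941) = sqrt(58476652 + 5941) = sqrt(58482593)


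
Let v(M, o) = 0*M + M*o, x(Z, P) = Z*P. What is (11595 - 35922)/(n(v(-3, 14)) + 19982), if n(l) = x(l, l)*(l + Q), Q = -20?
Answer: 1431/5258 ≈ 0.27216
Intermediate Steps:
x(Z, P) = P*Z
v(M, o) = M*o (v(M, o) = 0 + M*o = M*o)
n(l) = l²*(-20 + l) (n(l) = (l*l)*(l - 20) = l²*(-20 + l))
(11595 - 35922)/(n(v(-3, 14)) + 19982) = (11595 - 35922)/((-3*14)²*(-20 - 3*14) + 19982) = -24327/((-42)²*(-20 - 42) + 19982) = -24327/(1764*(-62) + 19982) = -24327/(-109368 + 19982) = -24327/(-89386) = -24327*(-1/89386) = 1431/5258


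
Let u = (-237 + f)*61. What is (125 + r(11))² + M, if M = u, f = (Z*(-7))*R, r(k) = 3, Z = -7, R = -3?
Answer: -7040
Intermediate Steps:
f = -147 (f = -7*(-7)*(-3) = 49*(-3) = -147)
u = -23424 (u = (-237 - 147)*61 = -384*61 = -23424)
M = -23424
(125 + r(11))² + M = (125 + 3)² - 23424 = 128² - 23424 = 16384 - 23424 = -7040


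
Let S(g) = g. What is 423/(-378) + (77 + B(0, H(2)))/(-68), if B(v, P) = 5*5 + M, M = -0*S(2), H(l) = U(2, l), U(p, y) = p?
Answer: -55/21 ≈ -2.6190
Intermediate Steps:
H(l) = 2
M = 0 (M = -0*2 = -5*0 = 0)
B(v, P) = 25 (B(v, P) = 5*5 + 0 = 25 + 0 = 25)
423/(-378) + (77 + B(0, H(2)))/(-68) = 423/(-378) + (77 + 25)/(-68) = 423*(-1/378) + 102*(-1/68) = -47/42 - 3/2 = -55/21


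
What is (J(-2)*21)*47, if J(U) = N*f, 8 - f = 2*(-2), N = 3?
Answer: 35532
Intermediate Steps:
f = 12 (f = 8 - 2*(-2) = 8 - 1*(-4) = 8 + 4 = 12)
J(U) = 36 (J(U) = 3*12 = 36)
(J(-2)*21)*47 = (36*21)*47 = 756*47 = 35532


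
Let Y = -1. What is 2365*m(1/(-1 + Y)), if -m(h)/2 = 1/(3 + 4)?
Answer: -4730/7 ≈ -675.71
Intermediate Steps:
m(h) = -2/7 (m(h) = -2/(3 + 4) = -2/7)
2365*m(1/(-1 + Y)) = 2365*(-2/7) = -4730/7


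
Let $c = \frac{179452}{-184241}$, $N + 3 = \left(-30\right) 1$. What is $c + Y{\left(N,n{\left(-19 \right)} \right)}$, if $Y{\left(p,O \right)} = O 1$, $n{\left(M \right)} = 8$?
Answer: $\frac{1294476}{184241} \approx 7.026$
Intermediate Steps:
$N = -33$ ($N = -3 - 30 = -33$)
$Y{\left(p,O \right)} = O$
$c = - \frac{179452}{184241}$ ($c = 179452 \left(- \frac{1}{184241}\right) = - \frac{179452}{184241} \approx -0.97401$)
$c + Y{\left(N,n{\left(-19 \right)} \right)} = - \frac{179452}{184241} + 8 = \frac{1294476}{184241}$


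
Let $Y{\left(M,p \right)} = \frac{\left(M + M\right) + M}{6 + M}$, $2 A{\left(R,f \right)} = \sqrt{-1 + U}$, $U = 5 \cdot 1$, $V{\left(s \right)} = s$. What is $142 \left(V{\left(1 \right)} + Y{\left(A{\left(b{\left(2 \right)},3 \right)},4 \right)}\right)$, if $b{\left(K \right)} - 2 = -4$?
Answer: $\frac{1420}{7} \approx 202.86$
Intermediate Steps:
$U = 5$
$b{\left(K \right)} = -2$ ($b{\left(K \right)} = 2 - 4 = -2$)
$A{\left(R,f \right)} = 1$ ($A{\left(R,f \right)} = \frac{\sqrt{-1 + 5}}{2} = \frac{\sqrt{4}}{2} = \frac{1}{2} \cdot 2 = 1$)
$Y{\left(M,p \right)} = \frac{3 M}{6 + M}$ ($Y{\left(M,p \right)} = \frac{2 M + M}{6 + M} = \frac{3 M}{6 + M}$)
$142 \left(V{\left(1 \right)} + Y{\left(A{\left(b{\left(2 \right)},3 \right)},4 \right)}\right) = 142 \left(1 + 3 \cdot 1 \frac{1}{6 + 1}\right) = 142 \left(1 + 3 \cdot 1 \cdot \frac{1}{7}\right) = 142 \left(1 + \frac{3}{7}\right) = 142 \cdot \frac{10}{7} = \frac{1420}{7}$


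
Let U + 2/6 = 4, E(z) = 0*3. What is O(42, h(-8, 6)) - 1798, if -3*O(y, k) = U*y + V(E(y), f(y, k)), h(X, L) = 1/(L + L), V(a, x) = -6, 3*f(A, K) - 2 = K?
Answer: -5542/3 ≈ -1847.3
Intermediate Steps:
f(A, K) = ⅔ + K/3
E(z) = 0
h(X, L) = 1/(2*L)
U = 11/3 (U = -⅓ + 4 = 11/3 ≈ 3.6667)
O(y, k) = 2 - 11*y/9 (O(y, k) = -(11*y/3 - 6)/3 = -(-6 + 11*y/3)/3 = 2 - 11*y/9)
O(42, h(-8, 6)) - 1798 = (2 - 11/9*42) - 1798 = (2 - 154/3) - 1798 = -148/3 - 1798 = -5542/3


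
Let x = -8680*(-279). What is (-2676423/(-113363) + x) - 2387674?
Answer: 3862233121/113363 ≈ 34070.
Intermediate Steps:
x = 2421720
(-2676423/(-113363) + x) - 2387674 = (-2676423/(-113363) + 2421720) - 2387674 = (-2676423*(-1/113363) + 2421720) - 2387674 = (2676423/113363 + 2421720) - 2387674 = 274536120783/113363 - 2387674 = 3862233121/113363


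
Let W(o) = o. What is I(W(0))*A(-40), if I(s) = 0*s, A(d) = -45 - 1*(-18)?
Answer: 0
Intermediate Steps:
A(d) = -27 (A(d) = -45 + 18 = -27)
I(s) = 0
I(W(0))*A(-40) = 0*(-27) = 0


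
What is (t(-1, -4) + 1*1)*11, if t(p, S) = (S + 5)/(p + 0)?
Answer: 0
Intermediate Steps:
t(p, S) = (5 + S)/p
(t(-1, -4) + 1*1)*11 = ((5 - 4)/(-1) + 1*1)*11 = (-1*1 + 1)*11 = (-1 + 1)*11 = 0*11 = 0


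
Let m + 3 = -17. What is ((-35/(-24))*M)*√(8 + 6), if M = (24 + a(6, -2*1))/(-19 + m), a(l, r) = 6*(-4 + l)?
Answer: -35*√14/26 ≈ -5.0368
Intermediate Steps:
a(l, r) = -24 + 6*l
m = -20 (m = -3 - 17 = -20)
M = -12/13 (M = (24 + (-24 + 6*6))/(-19 - 20) = (24 + (-24 + 36))/(-39) = (24 + 12)*(-1/39) = 36*(-1/39) = -12/13 ≈ -0.92308)
((-35/(-24))*M)*√(8 + 6) = (-35/(-24)*(-12/13))*√(8 + 6) = (-35*(-1/24)*(-12/13))*√14 = ((35/24)*(-12/13))*√14 = -35*√14/26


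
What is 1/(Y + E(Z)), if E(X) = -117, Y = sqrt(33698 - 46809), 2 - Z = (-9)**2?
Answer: -117/26800 - I*sqrt(13111)/26800 ≈ -0.0043657 - 0.0042725*I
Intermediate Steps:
Z = -79 (Z = 2 - 1*(-9)**2 = 2 - 1*81 = 2 - 81 = -79)
Y = I*sqrt(13111) (Y = sqrt(-13111) = I*sqrt(13111) ≈ 114.5*I)
1/(Y + E(Z)) = 1/(I*sqrt(13111) - 117) = 1/(-117 + I*sqrt(13111))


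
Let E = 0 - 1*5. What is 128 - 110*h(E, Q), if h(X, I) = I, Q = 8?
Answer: -752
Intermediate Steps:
E = -5 (E = 0 - 5 = -5)
128 - 110*h(E, Q) = 128 - 110*8 = 128 - 880 = -752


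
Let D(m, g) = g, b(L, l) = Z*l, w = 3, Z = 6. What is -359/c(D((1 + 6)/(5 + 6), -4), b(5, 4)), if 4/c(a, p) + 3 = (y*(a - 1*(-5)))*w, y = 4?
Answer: -3231/4 ≈ -807.75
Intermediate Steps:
b(L, l) = 6*l
c(a, p) = 4/(57 + 12*a) (c(a, p) = 4/(-3 + (4*(a - 1*(-5)))*3) = 4/(-3 + (4*(a + 5))*3) = 4/(-3 + (4*(5 + a))*3) = 4/(-3 + (20 + 4*a)*3) = 4/(-3 + (60 + 12*a)) = 4/(57 + 12*a))
-359/c(D((1 + 6)/(5 + 6), -4), b(5, 4)) = -359/(4/(3*(19 + 4*(-4)))) = -359/(4/(3*(19 - 16))) = -359/((4/3)/3) = -359/((4/3)*(⅓)) = -359/4/9 = -359*9/4 = -3231/4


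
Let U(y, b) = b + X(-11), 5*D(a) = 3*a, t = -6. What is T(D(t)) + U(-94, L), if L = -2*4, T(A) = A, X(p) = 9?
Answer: -13/5 ≈ -2.6000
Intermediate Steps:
D(a) = 3*a/5 (D(a) = (3*a)/5 = 3*a/5)
L = -8
U(y, b) = 9 + b (U(y, b) = b + 9 = 9 + b)
T(D(t)) + U(-94, L) = (⅗)*(-6) + (9 - 8) = -18/5 + 1 = -13/5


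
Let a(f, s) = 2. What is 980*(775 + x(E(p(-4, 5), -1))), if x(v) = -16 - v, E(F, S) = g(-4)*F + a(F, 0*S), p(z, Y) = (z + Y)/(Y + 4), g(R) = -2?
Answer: 6678700/9 ≈ 7.4208e+5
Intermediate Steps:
p(z, Y) = (Y + z)/(4 + Y)
E(F, S) = 2 - 2*F (E(F, S) = -2*F + 2 = 2 - 2*F)
980*(775 + x(E(p(-4, 5), -1))) = 980*(775 + (-16 - (2 - 2*(5 - 4)/(4 + 5)))) = 980*(775 + (-16 - (2 - 2/9))) = 980*(775 + (-16 - 1*16/9)) = 980*(775 + (-16 - 16/9)) = 980*(775 - 160/9) = 980*(6815/9) = 6678700/9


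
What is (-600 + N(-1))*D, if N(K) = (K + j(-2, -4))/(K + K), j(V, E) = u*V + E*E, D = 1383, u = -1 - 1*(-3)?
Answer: -1674813/2 ≈ -8.3741e+5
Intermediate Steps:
u = 2 (u = -1 + 3 = 2)
j(V, E) = E² + 2*V (j(V, E) = 2*V + E*E = 2*V + E² = E² + 2*V)
N(K) = (12 + K)/(2*K) (N(K) = (K + ((-4)² + 2*(-2)))/(K + K) = (K + (16 - 4))/((2*K)) = (K + 12)*(1/(2*K)) = (12 + K)*(1/(2*K)) = (12 + K)/(2*K))
(-600 + N(-1))*D = (-600 + (½)*(12 - 1)/(-1))*1383 = (-600 + (½)*(-1)*11)*1383 = (-600 - 11/2)*1383 = -1211/2*1383 = -1674813/2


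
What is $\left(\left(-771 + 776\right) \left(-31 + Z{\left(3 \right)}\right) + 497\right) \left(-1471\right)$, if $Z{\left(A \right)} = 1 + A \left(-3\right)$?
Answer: $-444242$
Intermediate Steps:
$Z{\left(A \right)} = 1 - 3 A$
$\left(\left(-771 + 776\right) \left(-31 + Z{\left(3 \right)}\right) + 497\right) \left(-1471\right) = \left(\left(-771 + 776\right) \left(-31 + \left(1 - 9\right)\right) + 497\right) \left(-1471\right) = \left(5 \left(-31 + \left(1 - 9\right)\right) + 497\right) \left(-1471\right) = \left(5 \left(-31 - 8\right) + 497\right) \left(-1471\right) = \left(5 \left(-39\right) + 497\right) \left(-1471\right) = \left(-195 + 497\right) \left(-1471\right) = 302 \left(-1471\right) = -444242$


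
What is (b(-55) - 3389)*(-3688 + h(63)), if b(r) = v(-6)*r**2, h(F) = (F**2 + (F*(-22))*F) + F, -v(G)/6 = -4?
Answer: -6019557514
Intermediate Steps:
v(G) = 24 (v(G) = -6*(-4) = 24)
h(F) = F - 21*F**2 (h(F) = (F**2 + (-22*F)*F) + F = (F**2 - 22*F**2) + F = -21*F**2 + F = F - 21*F**2)
b(r) = 24*r**2
(b(-55) - 3389)*(-3688 + h(63)) = (24*(-55)**2 - 3389)*(-3688 + 63*(1 - 21*63)) = (24*3025 - 3389)*(-3688 + 63*(1 - 1323)) = (72600 - 3389)*(-3688 + 63*(-1322)) = 69211*(-3688 - 83286) = 69211*(-86974) = -6019557514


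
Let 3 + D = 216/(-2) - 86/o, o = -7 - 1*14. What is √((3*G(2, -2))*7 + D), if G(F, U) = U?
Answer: I*√65667/21 ≈ 12.203*I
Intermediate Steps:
o = -21 (o = -7 - 14 = -21)
D = -2245/21 (D = -3 + (216/(-2) - 86/(-21)) = -3 + (216*(-½) - 86*(-1/21)) = -3 + (-108 + 86/21) = -3 - 2182/21 = -2245/21 ≈ -106.90)
√((3*G(2, -2))*7 + D) = √((3*(-2))*7 - 2245/21) = √(-6*7 - 2245/21) = √(-42 - 2245/21) = √(-3127/21) = I*√65667/21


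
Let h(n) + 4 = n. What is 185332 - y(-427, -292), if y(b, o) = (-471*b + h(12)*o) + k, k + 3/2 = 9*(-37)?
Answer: -26229/2 ≈ -13115.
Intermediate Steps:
h(n) = -4 + n
k = -669/2 (k = -3/2 + 9*(-37) = -3/2 - 333 = -669/2 ≈ -334.50)
y(b, o) = -669/2 - 471*b + 8*o (y(b, o) = (-471*b + (-4 + 12)*o) - 669/2 = (-471*b + 8*o) - 669/2 = -669/2 - 471*b + 8*o)
185332 - y(-427, -292) = 185332 - (-669/2 - 471*(-427) + 8*(-292)) = 185332 - (-669/2 + 201117 - 2336) = 185332 - 1*396893/2 = 185332 - 396893/2 = -26229/2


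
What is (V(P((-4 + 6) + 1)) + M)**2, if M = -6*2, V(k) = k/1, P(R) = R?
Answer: 81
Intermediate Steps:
V(k) = k (V(k) = k*1 = k)
M = -12
(V(P((-4 + 6) + 1)) + M)**2 = (((-4 + 6) + 1) - 12)**2 = ((2 + 1) - 12)**2 = (3 - 12)**2 = (-9)**2 = 81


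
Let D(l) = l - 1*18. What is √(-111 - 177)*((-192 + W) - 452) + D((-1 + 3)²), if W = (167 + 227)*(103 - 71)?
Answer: -14 + 143568*I*√2 ≈ -14.0 + 2.0304e+5*I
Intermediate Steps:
W = 12608 (W = 394*32 = 12608)
D(l) = -18 + l (D(l) = l - 18 = -18 + l)
√(-111 - 177)*((-192 + W) - 452) + D((-1 + 3)²) = √(-111 - 177)*((-192 + 12608) - 452) + (-18 + (-1 + 3)²) = √(-288)*(12416 - 452) + (-18 + 2²) = (12*I*√2)*11964 + (-18 + 4) = 143568*I*√2 - 14 = -14 + 143568*I*√2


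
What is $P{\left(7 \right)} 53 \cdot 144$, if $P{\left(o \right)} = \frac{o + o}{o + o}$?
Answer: $7632$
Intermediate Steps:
$P{\left(o \right)} = 1$ ($P{\left(o \right)} = \frac{2 o}{2 o} = 2 o \frac{1}{2 o} = 1$)
$P{\left(7 \right)} 53 \cdot 144 = 1 \cdot 53 \cdot 144 = 53 \cdot 144 = 7632$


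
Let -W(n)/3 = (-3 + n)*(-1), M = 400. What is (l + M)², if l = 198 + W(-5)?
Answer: 329476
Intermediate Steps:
W(n) = -9 + 3*n (W(n) = -3*(-3 + n)*(-1) = -3*(3 - n) = -9 + 3*n)
l = 174 (l = 198 + (-9 + 3*(-5)) = 198 + (-9 - 15) = 198 - 24 = 174)
(l + M)² = (174 + 400)² = 574² = 329476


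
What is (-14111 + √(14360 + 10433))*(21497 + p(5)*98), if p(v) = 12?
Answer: -319938703 + 22673*√24793 ≈ -3.1637e+8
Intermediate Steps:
(-14111 + √(14360 + 10433))*(21497 + p(5)*98) = (-14111 + √(14360 + 10433))*(21497 + 12*98) = (-14111 + √24793)*(21497 + 1176) = (-14111 + √24793)*22673 = -319938703 + 22673*√24793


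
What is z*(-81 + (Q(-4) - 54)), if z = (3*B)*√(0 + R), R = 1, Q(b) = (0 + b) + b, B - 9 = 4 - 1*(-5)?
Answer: -7722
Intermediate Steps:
B = 18 (B = 9 + (4 - 1*(-5)) = 9 + (4 + 5) = 9 + 9 = 18)
Q(b) = 2*b (Q(b) = b + b = 2*b)
z = 54 (z = (3*18)*√(0 + 1) = 54*√1 = 54*1 = 54)
z*(-81 + (Q(-4) - 54)) = 54*(-81 + (2*(-4) - 54)) = 54*(-81 + (-8 - 54)) = 54*(-81 - 62) = 54*(-143) = -7722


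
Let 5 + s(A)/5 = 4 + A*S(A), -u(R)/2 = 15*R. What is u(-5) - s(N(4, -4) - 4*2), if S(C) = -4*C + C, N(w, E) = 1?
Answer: 890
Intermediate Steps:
u(R) = -30*R
S(C) = -3*C
s(A) = -5 - 15*A**2 (s(A) = -25 + 5*(4 + A*(-3*A)) = -25 + 5*(4 - 3*A**2) = -25 + (20 - 15*A**2) = -5 - 15*A**2)
u(-5) - s(N(4, -4) - 4*2) = -30*(-5) - (-5 - 15*(1 - 4*2)**2) = 150 - (-5 - 15*(1 - 1*8)**2) = 150 - (-5 - 15*(1 - 8)**2) = 150 - (-5 - 15*(-7)**2) = 150 - (-5 - 15*49) = 150 - (-5 - 735) = 150 - 1*(-740) = 150 + 740 = 890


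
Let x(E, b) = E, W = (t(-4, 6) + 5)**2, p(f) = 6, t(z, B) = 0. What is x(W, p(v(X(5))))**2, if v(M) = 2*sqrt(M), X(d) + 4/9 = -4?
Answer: 625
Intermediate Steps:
X(d) = -40/9 (X(d) = -4/9 - 4 = -40/9)
W = 25 (W = (0 + 5)**2 = 5**2 = 25)
x(W, p(v(X(5))))**2 = 25**2 = 625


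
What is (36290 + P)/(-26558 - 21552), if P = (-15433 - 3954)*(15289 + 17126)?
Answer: 125678663/9622 ≈ 13062.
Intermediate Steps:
P = -628429605 (P = -19387*32415 = -628429605)
(36290 + P)/(-26558 - 21552) = (36290 - 628429605)/(-26558 - 21552) = -628393315/(-48110) = -628393315*(-1/48110) = 125678663/9622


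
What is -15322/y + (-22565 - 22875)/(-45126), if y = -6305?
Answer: 488959886/142259715 ≈ 3.4371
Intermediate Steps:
-15322/y + (-22565 - 22875)/(-45126) = -15322/(-6305) + (-22565 - 22875)/(-45126) = -15322*(-1/6305) - 45440*(-1/45126) = 15322/6305 + 22720/22563 = 488959886/142259715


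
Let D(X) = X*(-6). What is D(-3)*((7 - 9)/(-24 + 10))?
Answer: 18/7 ≈ 2.5714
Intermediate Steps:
D(X) = -6*X
D(-3)*((7 - 9)/(-24 + 10)) = (-6*(-3))*((7 - 9)/(-24 + 10)) = 18*(-2/(-14)) = 18*(-2*(-1/14)) = 18*(⅐) = 18/7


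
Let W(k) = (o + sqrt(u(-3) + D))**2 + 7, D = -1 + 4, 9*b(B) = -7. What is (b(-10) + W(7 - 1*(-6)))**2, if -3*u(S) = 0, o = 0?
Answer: 6889/81 ≈ 85.049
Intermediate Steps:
u(S) = 0 (u(S) = -1/3*0 = 0)
b(B) = -7/9 (b(B) = (1/9)*(-7) = -7/9)
D = 3
W(k) = 10 (W(k) = (0 + sqrt(0 + 3))**2 + 7 = (0 + sqrt(3))**2 + 7 = (sqrt(3))**2 + 7 = 3 + 7 = 10)
(b(-10) + W(7 - 1*(-6)))**2 = (-7/9 + 10)**2 = (83/9)**2 = 6889/81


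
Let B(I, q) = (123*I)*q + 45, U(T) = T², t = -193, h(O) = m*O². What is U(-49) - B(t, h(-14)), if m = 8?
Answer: 37225108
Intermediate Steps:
h(O) = 8*O²
B(I, q) = 45 + 123*I*q (B(I, q) = 123*I*q + 45 = 45 + 123*I*q)
U(-49) - B(t, h(-14)) = (-49)² - (45 + 123*(-193)*(8*(-14)²)) = 2401 - (45 + 123*(-193)*(8*196)) = 2401 - (45 + 123*(-193)*1568) = 2401 - (45 - 37222752) = 2401 - 1*(-37222707) = 2401 + 37222707 = 37225108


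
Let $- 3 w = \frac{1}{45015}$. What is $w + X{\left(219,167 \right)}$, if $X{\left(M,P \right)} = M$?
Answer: $\frac{29574854}{135045} \approx 219.0$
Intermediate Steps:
$w = - \frac{1}{135045}$ ($w = - \frac{1}{3 \cdot 45015} = \left(- \frac{1}{3}\right) \frac{1}{45015} = - \frac{1}{135045} \approx -7.4049 \cdot 10^{-6}$)
$w + X{\left(219,167 \right)} = - \frac{1}{135045} + 219 = \frac{29574854}{135045}$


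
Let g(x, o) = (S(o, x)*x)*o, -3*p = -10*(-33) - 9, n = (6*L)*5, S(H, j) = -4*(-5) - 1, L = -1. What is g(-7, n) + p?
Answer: 3883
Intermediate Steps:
S(H, j) = 19 (S(H, j) = 20 - 1 = 19)
n = -30 (n = (6*(-1))*5 = -6*5 = -30)
p = -107 (p = -(-10*(-33) - 9)/3 = -(330 - 9)/3 = -1/3*321 = -107)
g(x, o) = 19*o*x (g(x, o) = (19*x)*o = 19*o*x)
g(-7, n) + p = 19*(-30)*(-7) - 107 = 3990 - 107 = 3883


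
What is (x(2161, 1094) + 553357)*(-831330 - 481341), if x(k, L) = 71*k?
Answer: -927780110748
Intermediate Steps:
(x(2161, 1094) + 553357)*(-831330 - 481341) = (71*2161 + 553357)*(-831330 - 481341) = (153431 + 553357)*(-1312671) = 706788*(-1312671) = -927780110748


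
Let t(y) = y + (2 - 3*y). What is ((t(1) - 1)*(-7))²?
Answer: 49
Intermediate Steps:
t(y) = 2 - 2*y
((t(1) - 1)*(-7))² = (((2 - 2*1) - 1)*(-7))² = (((2 - 2) - 1)*(-7))² = ((0 - 1)*(-7))² = (-1*(-7))² = 7² = 49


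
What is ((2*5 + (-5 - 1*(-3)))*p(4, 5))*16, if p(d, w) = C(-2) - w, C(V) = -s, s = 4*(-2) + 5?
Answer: -256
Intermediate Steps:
s = -3 (s = -8 + 5 = -3)
C(V) = 3 (C(V) = -1*(-3) = 3)
p(d, w) = 3 - w
((2*5 + (-5 - 1*(-3)))*p(4, 5))*16 = ((2*5 + (-5 - 1*(-3)))*(3 - 1*5))*16 = ((10 + (-5 + 3))*(3 - 5))*16 = ((10 - 2)*(-2))*16 = (8*(-2))*16 = -16*16 = -256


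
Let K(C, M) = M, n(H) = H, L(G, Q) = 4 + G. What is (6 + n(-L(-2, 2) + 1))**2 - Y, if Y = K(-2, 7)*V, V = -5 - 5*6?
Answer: 270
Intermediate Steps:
V = -35 (V = -5 - 30 = -35)
Y = -245 (Y = 7*(-35) = -245)
(6 + n(-L(-2, 2) + 1))**2 - Y = (6 + (-(4 - 2) + 1))**2 - 1*(-245) = (6 + (-1*2 + 1))**2 + 245 = (6 + (-2 + 1))**2 + 245 = (6 - 1)**2 + 245 = 5**2 + 245 = 25 + 245 = 270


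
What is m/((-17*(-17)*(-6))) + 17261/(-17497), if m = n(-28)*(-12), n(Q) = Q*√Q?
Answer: -17261/17497 - 112*I*√7/289 ≈ -0.98651 - 1.0253*I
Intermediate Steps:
n(Q) = Q^(3/2)
m = 672*I*√7 (m = (-28)^(3/2)*(-12) = -56*I*√7*(-12) = 672*I*√7 ≈ 1777.9*I)
m/((-17*(-17)*(-6))) + 17261/(-17497) = (672*I*√7)/((-17*(-17)*(-6))) + 17261/(-17497) = (672*I*√7)/((289*(-6))) + 17261*(-1/17497) = (672*I*√7)/(-1734) - 17261/17497 = (672*I*√7)*(-1/1734) - 17261/17497 = -112*I*√7/289 - 17261/17497 = -17261/17497 - 112*I*√7/289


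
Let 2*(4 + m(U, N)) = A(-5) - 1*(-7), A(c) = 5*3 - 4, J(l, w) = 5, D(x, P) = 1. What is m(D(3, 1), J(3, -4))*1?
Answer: 5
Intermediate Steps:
A(c) = 11 (A(c) = 15 - 4 = 11)
m(U, N) = 5 (m(U, N) = -4 + (11 - 1*(-7))/2 = -4 + (11 + 7)/2 = -4 + (1/2)*18 = -4 + 9 = 5)
m(D(3, 1), J(3, -4))*1 = 5*1 = 5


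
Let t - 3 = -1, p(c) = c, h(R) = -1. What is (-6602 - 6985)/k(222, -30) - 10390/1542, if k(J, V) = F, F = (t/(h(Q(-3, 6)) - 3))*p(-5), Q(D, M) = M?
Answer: -20977129/3855 ≈ -5441.5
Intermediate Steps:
t = 2 (t = 3 - 1 = 2)
F = 5/2 (F = (2/(-1 - 3))*(-5) = (2/(-4))*(-5) = (2*(-¼))*(-5) = -½*(-5) = 5/2 ≈ 2.5000)
k(J, V) = 5/2
(-6602 - 6985)/k(222, -30) - 10390/1542 = (-6602 - 6985)/(5/2) - 10390/1542 = -13587*⅖ - 10390*1/1542 = -27174/5 - 5195/771 = -20977129/3855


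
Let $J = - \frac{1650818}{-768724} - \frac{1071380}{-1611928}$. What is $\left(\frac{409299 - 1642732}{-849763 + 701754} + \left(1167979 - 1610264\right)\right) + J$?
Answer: $- \frac{2534810466735581386534}{5731314301584839} \approx -4.4227 \cdot 10^{5}$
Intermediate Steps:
$J = \frac{108893602382}{38722741871}$ ($J = \left(-1650818\right) \left(- \frac{1}{768724}\right) - - \frac{267845}{402982} = \frac{825409}{384362} + \frac{267845}{402982} = \frac{108893602382}{38722741871} \approx 2.8121$)
$\left(\frac{409299 - 1642732}{-849763 + 701754} + \left(1167979 - 1610264\right)\right) + J = \left(\frac{409299 - 1642732}{-849763 + 701754} + \left(1167979 - 1610264\right)\right) + \frac{108893602382}{38722741871} = \left(- \frac{1233433}{-148009} + \left(1167979 - 1610264\right)\right) + \frac{108893602382}{38722741871} = \left(\left(-1233433\right) \left(- \frac{1}{148009}\right) - 442285\right) + \frac{108893602382}{38722741871} = \left(\frac{1233433}{148009} - 442285\right) + \frac{108893602382}{38722741871} = - \frac{65460927132}{148009} + \frac{108893602382}{38722741871} = - \frac{2534810466735581386534}{5731314301584839}$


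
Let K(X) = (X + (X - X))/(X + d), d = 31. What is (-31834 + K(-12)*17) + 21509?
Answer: -196379/19 ≈ -10336.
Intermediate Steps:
K(X) = X/(31 + X) (K(X) = (X + (X - X))/(X + 31) = (X + 0)/(31 + X) = X/(31 + X))
(-31834 + K(-12)*17) + 21509 = (-31834 - 12/(31 - 12)*17) + 21509 = (-31834 - 12/19*17) + 21509 = (-31834 - 204/19) + 21509 = -605050/19 + 21509 = -196379/19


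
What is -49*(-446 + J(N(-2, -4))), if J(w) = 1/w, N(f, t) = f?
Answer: 43757/2 ≈ 21879.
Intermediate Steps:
-49*(-446 + J(N(-2, -4))) = -49*(-446 + 1/(-2)) = -49*(-446 - ½) = -49*(-893/2) = 43757/2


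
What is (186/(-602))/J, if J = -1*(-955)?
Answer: -93/287455 ≈ -0.00032353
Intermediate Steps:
J = 955
(186/(-602))/J = (186/(-602))/955 = (186*(-1/602))*(1/955) = -93/301*1/955 = -93/287455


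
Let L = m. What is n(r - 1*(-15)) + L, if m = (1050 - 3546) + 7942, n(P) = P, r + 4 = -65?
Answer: 5392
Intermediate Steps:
r = -69 (r = -4 - 65 = -69)
m = 5446 (m = -2496 + 7942 = 5446)
L = 5446
n(r - 1*(-15)) + L = (-69 - 1*(-15)) + 5446 = (-69 + 15) + 5446 = -54 + 5446 = 5392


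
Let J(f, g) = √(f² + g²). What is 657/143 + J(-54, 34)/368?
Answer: 657/143 + √1018/184 ≈ 4.7678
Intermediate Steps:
657/143 + J(-54, 34)/368 = 657/143 + √((-54)² + 34²)/368 = 657*(1/143) + √(2916 + 1156)*(1/368) = 657/143 + √4072*(1/368) = 657/143 + (2*√1018)*(1/368) = 657/143 + √1018/184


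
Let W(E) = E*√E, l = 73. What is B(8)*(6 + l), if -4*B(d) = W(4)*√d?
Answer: -316*√2 ≈ -446.89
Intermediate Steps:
W(E) = E^(3/2)
B(d) = -2*√d (B(d) = -4^(3/2)*√d/4 = -2*√d)
B(8)*(6 + l) = (-4*√2)*(6 + 73) = -4*√2*79 = -316*√2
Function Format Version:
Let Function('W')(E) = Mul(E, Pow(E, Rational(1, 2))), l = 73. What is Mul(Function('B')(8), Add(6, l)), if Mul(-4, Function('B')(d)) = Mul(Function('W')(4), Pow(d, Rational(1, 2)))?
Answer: Mul(-316, Pow(2, Rational(1, 2))) ≈ -446.89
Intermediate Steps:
Function('W')(E) = Pow(E, Rational(3, 2))
Function('B')(d) = Mul(-2, Pow(d, Rational(1, 2))) (Function('B')(d) = Mul(Rational(-1, 4), Mul(Pow(4, Rational(3, 2)), Pow(d, Rational(1, 2)))) = Mul(Rational(-1, 4), Mul(8, Pow(d, Rational(1, 2)))) = Mul(-2, Pow(d, Rational(1, 2))))
Mul(Function('B')(8), Add(6, l)) = Mul(Mul(-2, Pow(8, Rational(1, 2))), Add(6, 73)) = Mul(Mul(-2, Mul(2, Pow(2, Rational(1, 2)))), 79) = Mul(Mul(-4, Pow(2, Rational(1, 2))), 79) = Mul(-316, Pow(2, Rational(1, 2)))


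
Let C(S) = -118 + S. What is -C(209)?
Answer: -91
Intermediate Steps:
-C(209) = -(-118 + 209) = -1*91 = -91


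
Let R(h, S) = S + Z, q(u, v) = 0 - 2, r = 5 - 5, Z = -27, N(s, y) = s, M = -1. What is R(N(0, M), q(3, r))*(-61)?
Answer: 1769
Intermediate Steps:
r = 0
q(u, v) = -2
R(h, S) = -27 + S (R(h, S) = S - 27 = -27 + S)
R(N(0, M), q(3, r))*(-61) = (-27 - 2)*(-61) = -29*(-61) = 1769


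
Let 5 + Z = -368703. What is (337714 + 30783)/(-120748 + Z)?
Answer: -368497/489456 ≈ -0.75287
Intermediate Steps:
Z = -368708 (Z = -5 - 368703 = -368708)
(337714 + 30783)/(-120748 + Z) = (337714 + 30783)/(-120748 - 368708) = 368497/(-489456) = 368497*(-1/489456) = -368497/489456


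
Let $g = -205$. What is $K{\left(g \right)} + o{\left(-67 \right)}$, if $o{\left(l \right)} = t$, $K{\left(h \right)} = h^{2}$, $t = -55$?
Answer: $41970$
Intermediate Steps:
$o{\left(l \right)} = -55$
$K{\left(g \right)} + o{\left(-67 \right)} = \left(-205\right)^{2} - 55 = 42025 - 55 = 41970$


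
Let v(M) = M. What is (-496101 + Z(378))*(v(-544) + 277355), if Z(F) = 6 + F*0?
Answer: -137324553045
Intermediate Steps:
Z(F) = 6 (Z(F) = 6 + 0 = 6)
(-496101 + Z(378))*(v(-544) + 277355) = (-496101 + 6)*(-544 + 277355) = -496095*276811 = -137324553045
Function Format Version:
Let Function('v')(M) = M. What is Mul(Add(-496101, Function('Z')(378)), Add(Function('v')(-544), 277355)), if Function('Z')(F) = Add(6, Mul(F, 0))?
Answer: -137324553045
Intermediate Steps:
Function('Z')(F) = 6 (Function('Z')(F) = Add(6, 0) = 6)
Mul(Add(-496101, Function('Z')(378)), Add(Function('v')(-544), 277355)) = Mul(Add(-496101, 6), Add(-544, 277355)) = Mul(-496095, 276811) = -137324553045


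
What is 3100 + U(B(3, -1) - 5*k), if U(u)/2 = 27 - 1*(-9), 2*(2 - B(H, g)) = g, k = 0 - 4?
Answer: 3172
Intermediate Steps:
k = -4
B(H, g) = 2 - g/2
U(u) = 72 (U(u) = 2*(27 - 1*(-9)) = 2*(27 + 9) = 2*36 = 72)
3100 + U(B(3, -1) - 5*k) = 3100 + 72 = 3172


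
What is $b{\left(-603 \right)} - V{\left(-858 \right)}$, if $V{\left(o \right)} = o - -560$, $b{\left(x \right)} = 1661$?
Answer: $1959$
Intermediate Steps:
$V{\left(o \right)} = 560 + o$ ($V{\left(o \right)} = o + 560 = 560 + o$)
$b{\left(-603 \right)} - V{\left(-858 \right)} = 1661 - \left(560 - 858\right) = 1661 - -298 = 1661 + 298 = 1959$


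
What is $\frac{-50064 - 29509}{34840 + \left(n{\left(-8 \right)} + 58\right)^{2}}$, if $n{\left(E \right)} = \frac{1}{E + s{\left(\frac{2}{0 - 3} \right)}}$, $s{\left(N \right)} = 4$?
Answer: $- \frac{1273168}{610801} \approx -2.0844$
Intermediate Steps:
$n{\left(E \right)} = \frac{1}{4 + E}$ ($n{\left(E \right)} = \frac{1}{E + 4} = \frac{1}{4 + E}$)
$\frac{-50064 - 29509}{34840 + \left(n{\left(-8 \right)} + 58\right)^{2}} = \frac{-50064 - 29509}{34840 + \left(\frac{1}{4 - 8} + 58\right)^{2}} = - \frac{79573}{34840 + \left(\frac{1}{-4} + 58\right)^{2}} = - \frac{79573}{34840 + \left(- \frac{1}{4} + 58\right)^{2}} = - \frac{79573}{34840 + \left(\frac{231}{4}\right)^{2}} = - \frac{79573}{34840 + \frac{53361}{16}} = - \frac{79573}{\frac{610801}{16}} = \left(-79573\right) \frac{16}{610801} = - \frac{1273168}{610801}$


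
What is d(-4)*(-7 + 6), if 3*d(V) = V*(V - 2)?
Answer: -8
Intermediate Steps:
d(V) = V*(-2 + V)/3 (d(V) = (V*(V - 2))/3 = (V*(-2 + V))/3 = V*(-2 + V)/3)
d(-4)*(-7 + 6) = ((1/3)*(-4)*(-2 - 4))*(-7 + 6) = ((1/3)*(-4)*(-6))*(-1) = 8*(-1) = -8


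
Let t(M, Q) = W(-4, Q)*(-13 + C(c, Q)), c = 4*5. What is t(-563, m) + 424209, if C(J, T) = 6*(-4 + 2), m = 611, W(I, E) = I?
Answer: 424309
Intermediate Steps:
c = 20
C(J, T) = -12 (C(J, T) = 6*(-2) = -12)
t(M, Q) = 100 (t(M, Q) = -4*(-13 - 12) = -4*(-25) = 100)
t(-563, m) + 424209 = 100 + 424209 = 424309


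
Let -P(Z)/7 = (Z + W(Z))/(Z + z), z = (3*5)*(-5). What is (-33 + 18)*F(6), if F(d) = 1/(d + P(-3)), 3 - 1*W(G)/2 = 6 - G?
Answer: -390/121 ≈ -3.2231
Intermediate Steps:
W(G) = -6 + 2*G (W(G) = 6 - 2*(6 - G) = 6 + (-12 + 2*G) = -6 + 2*G)
z = -75 (z = 15*(-5) = -75)
P(Z) = -7*(-6 + 3*Z)/(-75 + Z) (P(Z) = -7*(Z + (-6 + 2*Z))/(Z - 75) = -7*(-6 + 3*Z)/(-75 + Z))
F(d) = 1/(-35/26 + d) (F(d) = 1/(d + 21*(2 - 1*(-3))/(-75 - 3)) = 1/(d + 21*(2 + 3)/(-78)) = 1/(d + 21*(-1/78)*5) = 1/(d - 35/26) = 1/(-35/26 + d))
(-33 + 18)*F(6) = (-33 + 18)*(26/(-35 + 26*6)) = -390/(-35 + 156) = -390/121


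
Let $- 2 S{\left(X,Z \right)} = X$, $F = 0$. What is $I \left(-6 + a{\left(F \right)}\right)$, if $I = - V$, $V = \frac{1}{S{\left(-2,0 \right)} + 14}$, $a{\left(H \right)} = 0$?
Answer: $\frac{2}{5} \approx 0.4$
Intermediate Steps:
$S{\left(X,Z \right)} = - \frac{X}{2}$
$V = \frac{1}{15}$ ($V = \frac{1}{\left(- \frac{1}{2}\right) \left(-2\right) + 14} = \frac{1}{1 + 14} = \frac{1}{15} \approx 0.066667$)
$I = - \frac{1}{15}$ ($I = \left(-1\right) \frac{1}{15} = - \frac{1}{15} \approx -0.066667$)
$I \left(-6 + a{\left(F \right)}\right) = - \frac{-6 + 0}{15} = \left(- \frac{1}{15}\right) \left(-6\right) = \frac{2}{5}$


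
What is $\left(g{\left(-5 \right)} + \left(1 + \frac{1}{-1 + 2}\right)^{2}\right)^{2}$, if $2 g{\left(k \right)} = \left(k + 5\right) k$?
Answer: $16$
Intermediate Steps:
$g{\left(k \right)} = \frac{k \left(5 + k\right)}{2}$ ($g{\left(k \right)} = \frac{\left(k + 5\right) k}{2} = \frac{\left(5 + k\right) k}{2} = \frac{k \left(5 + k\right)}{2}$)
$\left(g{\left(-5 \right)} + \left(1 + \frac{1}{-1 + 2}\right)^{2}\right)^{2} = \left(\frac{1}{2} \left(-5\right) \left(5 - 5\right) + \left(1 + \frac{1}{-1 + 2}\right)^{2}\right)^{2} = \left(\frac{1}{2} \left(-5\right) 0 + \left(1 + 1^{-1}\right)^{2}\right)^{2} = \left(0 + \left(1 + 1\right)^{2}\right)^{2} = \left(0 + 2^{2}\right)^{2} = \left(0 + 4\right)^{2} = 4^{2} = 16$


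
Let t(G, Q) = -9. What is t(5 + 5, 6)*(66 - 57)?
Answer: -81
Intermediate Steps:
t(5 + 5, 6)*(66 - 57) = -9*(66 - 57) = -9*9 = -81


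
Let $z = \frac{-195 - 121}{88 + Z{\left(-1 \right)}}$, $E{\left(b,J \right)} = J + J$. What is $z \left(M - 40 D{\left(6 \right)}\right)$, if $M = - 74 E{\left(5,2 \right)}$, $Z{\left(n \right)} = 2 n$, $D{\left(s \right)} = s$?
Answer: $\frac{84688}{43} \approx 1969.5$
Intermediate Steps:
$E{\left(b,J \right)} = 2 J$
$M = -296$ ($M = - 74 \cdot 2 \cdot 2 = \left(-74\right) 4 = -296$)
$z = - \frac{158}{43}$ ($z = \frac{-195 - 121}{88 + 2 \left(-1\right)} = - \frac{316}{88 - 2} = - \frac{316}{86} = \left(-316\right) \frac{1}{86} = - \frac{158}{43} \approx -3.6744$)
$z \left(M - 40 D{\left(6 \right)}\right) = - \frac{158 \left(-296 - 240\right)}{43} = \left(- \frac{158}{43}\right) \left(-536\right) = \frac{84688}{43}$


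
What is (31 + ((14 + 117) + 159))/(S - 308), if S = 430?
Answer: 321/122 ≈ 2.6311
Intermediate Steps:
(31 + ((14 + 117) + 159))/(S - 308) = (31 + ((14 + 117) + 159))/(430 - 308) = (31 + (131 + 159))/122 = (31 + 290)*(1/122) = 321*(1/122) = 321/122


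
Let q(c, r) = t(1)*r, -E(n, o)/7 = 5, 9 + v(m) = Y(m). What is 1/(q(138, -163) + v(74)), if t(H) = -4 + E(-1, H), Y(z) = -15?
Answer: 1/6333 ≈ 0.00015790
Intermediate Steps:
v(m) = -24 (v(m) = -9 - 15 = -24)
E(n, o) = -35 (E(n, o) = -7*5 = -35)
t(H) = -39 (t(H) = -4 - 35 = -39)
q(c, r) = -39*r
1/(q(138, -163) + v(74)) = 1/(-39*(-163) - 24) = 1/(6357 - 24) = 1/6333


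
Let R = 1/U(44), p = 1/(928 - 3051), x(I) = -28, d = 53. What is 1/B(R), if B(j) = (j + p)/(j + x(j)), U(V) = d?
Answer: -3148409/2070 ≈ -1521.0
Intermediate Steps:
U(V) = 53
p = -1/2123 (p = 1/(-2123) = -1/2123 ≈ -0.00047103)
R = 1/53 ≈ 0.018868
B(j) = (-1/2123 + j)/(-28 + j) (B(j) = (j - 1/2123)/(j - 28) = (-1/2123 + j)/(-28 + j))
1/B(R) = 1/((-1/2123 + 1/53)/(-28 + 1/53)) = 1/((2070/112519)/(-1483/53)) = 1/(-53/1483*2070/112519) = 1/(-2070/3148409) = -3148409/2070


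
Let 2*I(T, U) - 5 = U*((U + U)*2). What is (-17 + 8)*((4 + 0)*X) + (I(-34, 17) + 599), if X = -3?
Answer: 2575/2 ≈ 1287.5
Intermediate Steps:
I(T, U) = 5/2 + 2*U² (I(T, U) = 5/2 + (U*((U + U)*2))/2 = 5/2 + (U*((2*U)*2))/2 = 5/2 + (U*(4*U))/2 = 5/2 + (4*U²)/2 = 5/2 + 2*U²)
(-17 + 8)*((4 + 0)*X) + (I(-34, 17) + 599) = (-17 + 8)*((4 + 0)*(-3)) + ((5/2 + 2*17²) + 599) = -36*(-3) + ((5/2 + 2*289) + 599) = -9*(-12) + ((5/2 + 578) + 599) = 108 + (1161/2 + 599) = 108 + 2359/2 = 2575/2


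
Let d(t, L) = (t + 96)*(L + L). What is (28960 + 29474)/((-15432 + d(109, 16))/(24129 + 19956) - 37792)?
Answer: -1288031445/833034596 ≈ -1.5462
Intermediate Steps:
d(t, L) = 2*L*(96 + t) (d(t, L) = (96 + t)*(2*L) = 2*L*(96 + t))
(28960 + 29474)/((-15432 + d(109, 16))/(24129 + 19956) - 37792) = (28960 + 29474)/((-15432 + 2*16*(96 + 109))/(24129 + 19956) - 37792) = 58434/((-15432 + 2*16*205)/44085 - 37792) = 58434/((-15432 + 6560)*(1/44085) - 37792) = 58434/(-8872*1/44085 - 37792) = 58434/(-8872/44085 - 37792) = 58434/(-1666069192/44085) = 58434*(-44085/1666069192) = -1288031445/833034596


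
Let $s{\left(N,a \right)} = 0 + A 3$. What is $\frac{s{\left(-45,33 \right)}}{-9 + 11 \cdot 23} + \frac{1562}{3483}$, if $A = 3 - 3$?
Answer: $\frac{1562}{3483} \approx 0.44846$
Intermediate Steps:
$A = 0$
$s{\left(N,a \right)} = 0$ ($s{\left(N,a \right)} = 0 + 0 \cdot 3 = 0 + 0 = 0$)
$\frac{s{\left(-45,33 \right)}}{-9 + 11 \cdot 23} + \frac{1562}{3483} = \frac{0}{-9 + 11 \cdot 23} + \frac{1562}{3483} = \frac{0}{-9 + 253} + 1562 \cdot \frac{1}{3483} = \frac{0}{244} + \frac{1562}{3483} = 0 \cdot \frac{1}{244} + \frac{1562}{3483} = 0 + \frac{1562}{3483} = \frac{1562}{3483}$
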